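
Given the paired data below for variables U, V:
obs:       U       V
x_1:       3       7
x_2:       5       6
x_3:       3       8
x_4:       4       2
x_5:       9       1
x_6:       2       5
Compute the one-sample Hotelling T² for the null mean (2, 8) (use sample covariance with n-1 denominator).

Step 1 — sample mean vector:
  mean(U) = (3 + 5 + 3 + 4 + 9 + 2) / 6 = 26/6 = 4.3333
  mean(V) = (7 + 6 + 8 + 2 + 1 + 5) / 6 = 29/6 = 4.8333
  x̄ = (4.3333, 4.8333),  deviation x̄ - mu_0 = (4.3333, 4.8333) - (2, 8) = (2.3333, -3.1667).

Step 2 — sample covariance matrix, S[i,j] = (1/(n-1)) · Σ_k (x_{k,i} - mean_i) · (x_{k,j} - mean_j), divisor n-1 = 5:
  S[U,U] = ((-1.3333)·(-1.3333) + (0.6667)·(0.6667) + (-1.3333)·(-1.3333) + (-0.3333)·(-0.3333) + (4.6667)·(4.6667) + (-2.3333)·(-2.3333)) / 5 = 31.3333/5 = 6.2667
  S[U,V] = ((-1.3333)·(2.1667) + (0.6667)·(1.1667) + (-1.3333)·(3.1667) + (-0.3333)·(-2.8333) + (4.6667)·(-3.8333) + (-2.3333)·(0.1667)) / 5 = -23.6667/5 = -4.7333
  S[V,V] = ((2.1667)·(2.1667) + (1.1667)·(1.1667) + (3.1667)·(3.1667) + (-2.8333)·(-2.8333) + (-3.8333)·(-3.8333) + (0.1667)·(0.1667)) / 5 = 38.8333/5 = 7.7667
  S = [[6.2667, -4.7333],
 [-4.7333, 7.7667]].

Step 3 — invert S. det(S) = 6.2667·7.7667 - (-4.7333)² = 26.2667.
  S^{-1} = (1/det) · [[d, -b], [-b, a]] = [[0.2957, 0.1802],
 [0.1802, 0.2386]].

Step 4 — quadratic form (x̄ - mu_0)^T · S^{-1} · (x̄ - mu_0):
  S^{-1} · (x̄ - mu_0) = (0.1193, -0.335),
  (x̄ - mu_0)^T · [...] = (2.3333)·(0.1193) + (-3.1667)·(-0.335) = 1.3393.

Step 5 — scale by n: T² = 6 · 1.3393 = 8.0355.

T² ≈ 8.0355


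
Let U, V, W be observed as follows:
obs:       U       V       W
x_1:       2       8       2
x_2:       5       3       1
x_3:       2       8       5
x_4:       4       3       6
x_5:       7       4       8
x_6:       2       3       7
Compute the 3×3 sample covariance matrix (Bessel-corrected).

Step 1 — column means:
  mean(U) = (2 + 5 + 2 + 4 + 7 + 2) / 6 = 22/6 = 3.6667
  mean(V) = (8 + 3 + 8 + 3 + 4 + 3) / 6 = 29/6 = 4.8333
  mean(W) = (2 + 1 + 5 + 6 + 8 + 7) / 6 = 29/6 = 4.8333

Step 2 — sample covariance S[i,j] = (1/(n-1)) · Σ_k (x_{k,i} - mean_i) · (x_{k,j} - mean_j), with n-1 = 5.
  S[U,U] = ((-1.6667)·(-1.6667) + (1.3333)·(1.3333) + (-1.6667)·(-1.6667) + (0.3333)·(0.3333) + (3.3333)·(3.3333) + (-1.6667)·(-1.6667)) / 5 = 21.3333/5 = 4.2667
  S[U,V] = ((-1.6667)·(3.1667) + (1.3333)·(-1.8333) + (-1.6667)·(3.1667) + (0.3333)·(-1.8333) + (3.3333)·(-0.8333) + (-1.6667)·(-1.8333)) / 5 = -13.3333/5 = -2.6667
  S[U,W] = ((-1.6667)·(-2.8333) + (1.3333)·(-3.8333) + (-1.6667)·(0.1667) + (0.3333)·(1.1667) + (3.3333)·(3.1667) + (-1.6667)·(2.1667)) / 5 = 6.6667/5 = 1.3333
  S[V,V] = ((3.1667)·(3.1667) + (-1.8333)·(-1.8333) + (3.1667)·(3.1667) + (-1.8333)·(-1.8333) + (-0.8333)·(-0.8333) + (-1.8333)·(-1.8333)) / 5 = 30.8333/5 = 6.1667
  S[V,W] = ((3.1667)·(-2.8333) + (-1.8333)·(-3.8333) + (3.1667)·(0.1667) + (-1.8333)·(1.1667) + (-0.8333)·(3.1667) + (-1.8333)·(2.1667)) / 5 = -10.1667/5 = -2.0333
  S[W,W] = ((-2.8333)·(-2.8333) + (-3.8333)·(-3.8333) + (0.1667)·(0.1667) + (1.1667)·(1.1667) + (3.1667)·(3.1667) + (2.1667)·(2.1667)) / 5 = 38.8333/5 = 7.7667

S is symmetric (S[j,i] = S[i,j]). Assembling:

S = [[4.2667, -2.6667, 1.3333],
 [-2.6667, 6.1667, -2.0333],
 [1.3333, -2.0333, 7.7667]]


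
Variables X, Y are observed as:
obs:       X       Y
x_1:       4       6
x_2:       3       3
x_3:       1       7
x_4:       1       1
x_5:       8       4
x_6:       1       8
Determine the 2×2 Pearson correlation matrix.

Step 1 — column means:
  mean(X) = (4 + 3 + 1 + 1 + 8 + 1) / 6 = 18/6 = 3
  mean(Y) = (6 + 3 + 7 + 1 + 4 + 8) / 6 = 29/6 = 4.8333

Step 2 — sample variances and covariances s[i,j] = (1/(n-1)) · Σ_k (x_{k,i} - mean_i) · (x_{k,j} - mean_j), with n-1 = 5:
  s[X,X] = ((1)·(1) + (0)·(0) + (-2)·(-2) + (-2)·(-2) + (5)·(5) + (-2)·(-2)) / 5 = 38/5 = 7.6
  s[X,Y] = ((1)·(1.1667) + (0)·(-1.8333) + (-2)·(2.1667) + (-2)·(-3.8333) + (5)·(-0.8333) + (-2)·(3.1667)) / 5 = -6/5 = -1.2
  s[Y,Y] = ((1.1667)·(1.1667) + (-1.8333)·(-1.8333) + (2.1667)·(2.1667) + (-3.8333)·(-3.8333) + (-0.8333)·(-0.8333) + (3.1667)·(3.1667)) / 5 = 34.8333/5 = 6.9667
  Sample standard deviations s_i = √(s[i,i]):
  s(X) = √(7.6) = 2.7568
  s(Y) = √(6.9667) = 2.6394

Step 3 — r_{ij} = s_{ij} / (s_i · s_j):
  r[X,X] = 1 (diagonal).
  r[X,Y] = -1.2 / (2.7568 · 2.6394) = -1.2 / 7.2764 = -0.1649
  r[Y,Y] = 1 (diagonal).

R is symmetric with unit diagonal. Assembling:

R = [[1, -0.1649],
 [-0.1649, 1]]


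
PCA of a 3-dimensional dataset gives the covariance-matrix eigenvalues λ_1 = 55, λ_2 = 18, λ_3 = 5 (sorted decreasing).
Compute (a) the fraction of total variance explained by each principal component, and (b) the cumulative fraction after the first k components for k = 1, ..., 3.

Step 1 — total variance = trace(Sigma) = Σ λ_i = 55 + 18 + 5 = 78.

Step 2 — fraction explained by component i = λ_i / Σ λ:
  PC1: 55/78 = 0.7051
  PC2: 18/78 = 0.2308
  PC3: 5/78 = 0.0641

Step 3 — cumulative fraction after k components = (λ_1 + ... + λ_k) / Σ λ:
  k = 1: 55/78 = 0.7051
  k = 2: (55 + 18)/78 = 73/78 = 0.9359
  k = 3: (55 + 18 + 5)/78 = 78/78 = 1

Summary (fraction, with percent):

explained: PC1 0.7051 (70.51%), PC2 0.2308 (23.08%), PC3 0.0641 (6.41%);  cumulative: 0.7051, 0.9359, 1


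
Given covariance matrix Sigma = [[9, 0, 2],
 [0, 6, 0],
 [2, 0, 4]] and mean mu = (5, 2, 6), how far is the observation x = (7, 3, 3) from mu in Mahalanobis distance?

Step 1 — centre the observation: (x - mu) = (2, 1, -3).

Step 2 — invert Sigma (cofactor / det for 3×3, or solve directly):
  Sigma^{-1} = [[0.125, 0, -0.0625],
 [0, 0.1667, 0],
 [-0.0625, 0, 0.2812]].

Step 3 — form the quadratic (x - mu)^T · Sigma^{-1} · (x - mu):
  Sigma^{-1} · (x - mu) = (0.4375, 0.1667, -0.9688).
  (x - mu)^T · [Sigma^{-1} · (x - mu)] = (2)·(0.4375) + (1)·(0.1667) + (-3)·(-0.9688) = 3.9479.

Step 4 — take square root: d = √(3.9479) ≈ 1.9869.

d(x, mu) = √(3.9479) ≈ 1.9869


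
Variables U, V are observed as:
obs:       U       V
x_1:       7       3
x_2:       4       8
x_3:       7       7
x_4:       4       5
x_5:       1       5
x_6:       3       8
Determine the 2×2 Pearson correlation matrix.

Step 1 — column means:
  mean(U) = (7 + 4 + 7 + 4 + 1 + 3) / 6 = 26/6 = 4.3333
  mean(V) = (3 + 8 + 7 + 5 + 5 + 8) / 6 = 36/6 = 6

Step 2 — sample variances and covariances s[i,j] = (1/(n-1)) · Σ_k (x_{k,i} - mean_i) · (x_{k,j} - mean_j), with n-1 = 5:
  s[U,U] = ((2.6667)·(2.6667) + (-0.3333)·(-0.3333) + (2.6667)·(2.6667) + (-0.3333)·(-0.3333) + (-3.3333)·(-3.3333) + (-1.3333)·(-1.3333)) / 5 = 27.3333/5 = 5.4667
  s[U,V] = ((2.6667)·(-3) + (-0.3333)·(2) + (2.6667)·(1) + (-0.3333)·(-1) + (-3.3333)·(-1) + (-1.3333)·(2)) / 5 = -5/5 = -1
  s[V,V] = ((-3)·(-3) + (2)·(2) + (1)·(1) + (-1)·(-1) + (-1)·(-1) + (2)·(2)) / 5 = 20/5 = 4
  Sample standard deviations s_i = √(s[i,i]):
  s(U) = √(5.4667) = 2.3381
  s(V) = √(4) = 2

Step 3 — r_{ij} = s_{ij} / (s_i · s_j):
  r[U,U] = 1 (diagonal).
  r[U,V] = -1 / (2.3381 · 2) = -1 / 4.6762 = -0.2138
  r[V,V] = 1 (diagonal).

R is symmetric with unit diagonal. Assembling:

R = [[1, -0.2138],
 [-0.2138, 1]]


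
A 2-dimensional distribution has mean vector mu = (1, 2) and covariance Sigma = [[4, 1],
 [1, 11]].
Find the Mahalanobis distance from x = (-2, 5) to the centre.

Step 1 — centre the observation: (x - mu) = (-3, 3).

Step 2 — invert Sigma. det(Sigma) = 4·11 - (1)² = 43.
  Sigma^{-1} = (1/det) · [[d, -b], [-b, a]] = [[0.2558, -0.0233],
 [-0.0233, 0.093]].

Step 3 — form the quadratic (x - mu)^T · Sigma^{-1} · (x - mu):
  Sigma^{-1} · (x - mu) = (-0.8372, 0.3488).
  (x - mu)^T · [Sigma^{-1} · (x - mu)] = (-3)·(-0.8372) + (3)·(0.3488) = 3.5581.

Step 4 — take square root: d = √(3.5581) ≈ 1.8863.

d(x, mu) = √(3.5581) ≈ 1.8863


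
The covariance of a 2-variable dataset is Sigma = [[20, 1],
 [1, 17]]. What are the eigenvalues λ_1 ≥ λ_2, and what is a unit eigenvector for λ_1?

Step 1 — characteristic polynomial of 2×2 Sigma:
  det(Sigma - λI) = λ² - trace · λ + det = 0.
  trace = 20 + 17 = 37, det = 20·17 - (1)² = 339.
Step 2 — discriminant:
  Δ = trace² - 4·det = 1369 - 1356 = 13.
Step 3 — eigenvalues:
  λ = (trace ± √Δ)/2 = (37 ± 3.6056)/2,
  λ_1 = 20.3028,  λ_2 = 16.6972.

Step 4 — unit eigenvector for λ_1: solve (Sigma - λ_1 I)v = 0. First row:
  (20 - 20.3028)·v_x + (1)·v_y = 0, i.e. (-0.3028)·v_x + (1)·v_y = 0,
  so v ∝ (b, λ_1 - a) = (1, 0.3028) = u.
  ||u|| = √((1)² + (0.3028)²) = √(1.0917) ≈ 1.0448,
  v_1 = u/||u|| ≈ (0.9571, 0.2898) (||v_1|| = 1).

λ_1 = 20.3028,  λ_2 = 16.6972;  v_1 ≈ (0.9571, 0.2898)


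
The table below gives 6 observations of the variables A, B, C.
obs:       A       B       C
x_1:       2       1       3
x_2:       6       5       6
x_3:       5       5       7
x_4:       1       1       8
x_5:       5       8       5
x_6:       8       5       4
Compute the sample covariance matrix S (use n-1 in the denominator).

Step 1 — column means:
  mean(A) = (2 + 6 + 5 + 1 + 5 + 8) / 6 = 27/6 = 4.5
  mean(B) = (1 + 5 + 5 + 1 + 8 + 5) / 6 = 25/6 = 4.1667
  mean(C) = (3 + 6 + 7 + 8 + 5 + 4) / 6 = 33/6 = 5.5

Step 2 — sample covariance S[i,j] = (1/(n-1)) · Σ_k (x_{k,i} - mean_i) · (x_{k,j} - mean_j), with n-1 = 5.
  S[A,A] = ((-2.5)·(-2.5) + (1.5)·(1.5) + (0.5)·(0.5) + (-3.5)·(-3.5) + (0.5)·(0.5) + (3.5)·(3.5)) / 5 = 33.5/5 = 6.7
  S[A,B] = ((-2.5)·(-3.1667) + (1.5)·(0.8333) + (0.5)·(0.8333) + (-3.5)·(-3.1667) + (0.5)·(3.8333) + (3.5)·(0.8333)) / 5 = 25.5/5 = 5.1
  S[A,C] = ((-2.5)·(-2.5) + (1.5)·(0.5) + (0.5)·(1.5) + (-3.5)·(2.5) + (0.5)·(-0.5) + (3.5)·(-1.5)) / 5 = -6.5/5 = -1.3
  S[B,B] = ((-3.1667)·(-3.1667) + (0.8333)·(0.8333) + (0.8333)·(0.8333) + (-3.1667)·(-3.1667) + (3.8333)·(3.8333) + (0.8333)·(0.8333)) / 5 = 36.8333/5 = 7.3667
  S[B,C] = ((-3.1667)·(-2.5) + (0.8333)·(0.5) + (0.8333)·(1.5) + (-3.1667)·(2.5) + (3.8333)·(-0.5) + (0.8333)·(-1.5)) / 5 = -1.5/5 = -0.3
  S[C,C] = ((-2.5)·(-2.5) + (0.5)·(0.5) + (1.5)·(1.5) + (2.5)·(2.5) + (-0.5)·(-0.5) + (-1.5)·(-1.5)) / 5 = 17.5/5 = 3.5

S is symmetric (S[j,i] = S[i,j]). Assembling:

S = [[6.7, 5.1, -1.3],
 [5.1, 7.3667, -0.3],
 [-1.3, -0.3, 3.5]]


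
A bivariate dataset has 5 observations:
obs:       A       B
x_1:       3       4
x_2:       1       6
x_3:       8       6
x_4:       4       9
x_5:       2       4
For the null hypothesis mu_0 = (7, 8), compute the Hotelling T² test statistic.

Step 1 — sample mean vector:
  mean(A) = (3 + 1 + 8 + 4 + 2) / 5 = 18/5 = 3.6
  mean(B) = (4 + 6 + 6 + 9 + 4) / 5 = 29/5 = 5.8
  x̄ = (3.6, 5.8),  deviation x̄ - mu_0 = (3.6, 5.8) - (7, 8) = (-3.4, -2.2).

Step 2 — sample covariance matrix, S[i,j] = (1/(n-1)) · Σ_k (x_{k,i} - mean_i) · (x_{k,j} - mean_j), divisor n-1 = 4:
  S[A,A] = ((-0.6)·(-0.6) + (-2.6)·(-2.6) + (4.4)·(4.4) + (0.4)·(0.4) + (-1.6)·(-1.6)) / 4 = 29.2/4 = 7.3
  S[A,B] = ((-0.6)·(-1.8) + (-2.6)·(0.2) + (4.4)·(0.2) + (0.4)·(3.2) + (-1.6)·(-1.8)) / 4 = 5.6/4 = 1.4
  S[B,B] = ((-1.8)·(-1.8) + (0.2)·(0.2) + (0.2)·(0.2) + (3.2)·(3.2) + (-1.8)·(-1.8)) / 4 = 16.8/4 = 4.2
  S = [[7.3, 1.4],
 [1.4, 4.2]].

Step 3 — invert S. det(S) = 7.3·4.2 - (1.4)² = 28.7.
  S^{-1} = (1/det) · [[d, -b], [-b, a]] = [[0.1463, -0.0488],
 [-0.0488, 0.2544]].

Step 4 — quadratic form (x̄ - mu_0)^T · S^{-1} · (x̄ - mu_0):
  S^{-1} · (x̄ - mu_0) = (-0.3902, -0.3937),
  (x̄ - mu_0)^T · [...] = (-3.4)·(-0.3902) + (-2.2)·(-0.3937) = 2.193.

Step 5 — scale by n: T² = 5 · 2.193 = 10.9652.

T² ≈ 10.9652


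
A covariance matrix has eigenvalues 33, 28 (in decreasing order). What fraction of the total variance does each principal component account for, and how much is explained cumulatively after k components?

Step 1 — total variance = trace(Sigma) = Σ λ_i = 33 + 28 = 61.

Step 2 — fraction explained by component i = λ_i / Σ λ:
  PC1: 33/61 = 0.541
  PC2: 28/61 = 0.459

Step 3 — cumulative fraction after k components = (λ_1 + ... + λ_k) / Σ λ:
  k = 1: 33/61 = 0.541
  k = 2: (33 + 28)/61 = 61/61 = 1

Summary (fraction, with percent):

explained: PC1 0.541 (54.1%), PC2 0.459 (45.9%);  cumulative: 0.541, 1


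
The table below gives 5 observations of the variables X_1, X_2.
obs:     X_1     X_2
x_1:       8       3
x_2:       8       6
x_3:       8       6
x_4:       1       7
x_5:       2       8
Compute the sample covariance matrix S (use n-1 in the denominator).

Step 1 — column means:
  mean(X_1) = (8 + 8 + 8 + 1 + 2) / 5 = 27/5 = 5.4
  mean(X_2) = (3 + 6 + 6 + 7 + 8) / 5 = 30/5 = 6

Step 2 — sample covariance S[i,j] = (1/(n-1)) · Σ_k (x_{k,i} - mean_i) · (x_{k,j} - mean_j), with n-1 = 4.
  S[X_1,X_1] = ((2.6)·(2.6) + (2.6)·(2.6) + (2.6)·(2.6) + (-4.4)·(-4.4) + (-3.4)·(-3.4)) / 4 = 51.2/4 = 12.8
  S[X_1,X_2] = ((2.6)·(-3) + (2.6)·(0) + (2.6)·(0) + (-4.4)·(1) + (-3.4)·(2)) / 4 = -19/4 = -4.75
  S[X_2,X_2] = ((-3)·(-3) + (0)·(0) + (0)·(0) + (1)·(1) + (2)·(2)) / 4 = 14/4 = 3.5

S is symmetric (S[j,i] = S[i,j]). Assembling:

S = [[12.8, -4.75],
 [-4.75, 3.5]]


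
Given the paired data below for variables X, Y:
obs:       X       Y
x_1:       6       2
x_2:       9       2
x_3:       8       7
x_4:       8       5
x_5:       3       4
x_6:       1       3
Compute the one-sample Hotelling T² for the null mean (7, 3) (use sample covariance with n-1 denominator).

Step 1 — sample mean vector:
  mean(X) = (6 + 9 + 8 + 8 + 3 + 1) / 6 = 35/6 = 5.8333
  mean(Y) = (2 + 2 + 7 + 5 + 4 + 3) / 6 = 23/6 = 3.8333
  x̄ = (5.8333, 3.8333),  deviation x̄ - mu_0 = (5.8333, 3.8333) - (7, 3) = (-1.1667, 0.8333).

Step 2 — sample covariance matrix, S[i,j] = (1/(n-1)) · Σ_k (x_{k,i} - mean_i) · (x_{k,j} - mean_j), divisor n-1 = 5:
  S[X,X] = ((0.1667)·(0.1667) + (3.1667)·(3.1667) + (2.1667)·(2.1667) + (2.1667)·(2.1667) + (-2.8333)·(-2.8333) + (-4.8333)·(-4.8333)) / 5 = 50.8333/5 = 10.1667
  S[X,Y] = ((0.1667)·(-1.8333) + (3.1667)·(-1.8333) + (2.1667)·(3.1667) + (2.1667)·(1.1667) + (-2.8333)·(0.1667) + (-4.8333)·(-0.8333)) / 5 = 6.8333/5 = 1.3667
  S[Y,Y] = ((-1.8333)·(-1.8333) + (-1.8333)·(-1.8333) + (3.1667)·(3.1667) + (1.1667)·(1.1667) + (0.1667)·(0.1667) + (-0.8333)·(-0.8333)) / 5 = 18.8333/5 = 3.7667
  S = [[10.1667, 1.3667],
 [1.3667, 3.7667]].

Step 3 — invert S. det(S) = 10.1667·3.7667 - (1.3667)² = 36.4267.
  S^{-1} = (1/det) · [[d, -b], [-b, a]] = [[0.1034, -0.0375],
 [-0.0375, 0.2791]].

Step 4 — quadratic form (x̄ - mu_0)^T · S^{-1} · (x̄ - mu_0):
  S^{-1} · (x̄ - mu_0) = (-0.1519, 0.2764),
  (x̄ - mu_0)^T · [...] = (-1.1667)·(-0.1519) + (0.8333)·(0.2764) = 0.4075.

Step 5 — scale by n: T² = 6 · 0.4075 = 2.4451.

T² ≈ 2.4451


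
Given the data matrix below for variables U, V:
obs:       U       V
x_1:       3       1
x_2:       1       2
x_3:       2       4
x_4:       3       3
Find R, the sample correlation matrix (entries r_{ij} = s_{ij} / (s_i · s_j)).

Step 1 — column means:
  mean(U) = (3 + 1 + 2 + 3) / 4 = 9/4 = 2.25
  mean(V) = (1 + 2 + 4 + 3) / 4 = 10/4 = 2.5

Step 2 — sample variances and covariances s[i,j] = (1/(n-1)) · Σ_k (x_{k,i} - mean_i) · (x_{k,j} - mean_j), with n-1 = 3:
  s[U,U] = ((0.75)·(0.75) + (-1.25)·(-1.25) + (-0.25)·(-0.25) + (0.75)·(0.75)) / 3 = 2.75/3 = 0.9167
  s[U,V] = ((0.75)·(-1.5) + (-1.25)·(-0.5) + (-0.25)·(1.5) + (0.75)·(0.5)) / 3 = -0.5/3 = -0.1667
  s[V,V] = ((-1.5)·(-1.5) + (-0.5)·(-0.5) + (1.5)·(1.5) + (0.5)·(0.5)) / 3 = 5/3 = 1.6667
  Sample standard deviations s_i = √(s[i,i]):
  s(U) = √(0.9167) = 0.9574
  s(V) = √(1.6667) = 1.291

Step 3 — r_{ij} = s_{ij} / (s_i · s_j):
  r[U,U] = 1 (diagonal).
  r[U,V] = -0.1667 / (0.9574 · 1.291) = -0.1667 / 1.236 = -0.1348
  r[V,V] = 1 (diagonal).

R is symmetric with unit diagonal. Assembling:

R = [[1, -0.1348],
 [-0.1348, 1]]


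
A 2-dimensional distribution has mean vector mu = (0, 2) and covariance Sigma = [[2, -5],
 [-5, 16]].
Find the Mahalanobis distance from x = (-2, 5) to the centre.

Step 1 — centre the observation: (x - mu) = (-2, 3).

Step 2 — invert Sigma. det(Sigma) = 2·16 - (-5)² = 7.
  Sigma^{-1} = (1/det) · [[d, -b], [-b, a]] = [[2.2857, 0.7143],
 [0.7143, 0.2857]].

Step 3 — form the quadratic (x - mu)^T · Sigma^{-1} · (x - mu):
  Sigma^{-1} · (x - mu) = (-2.4286, -0.5714).
  (x - mu)^T · [Sigma^{-1} · (x - mu)] = (-2)·(-2.4286) + (3)·(-0.5714) = 3.1429.

Step 4 — take square root: d = √(3.1429) ≈ 1.7728.

d(x, mu) = √(3.1429) ≈ 1.7728


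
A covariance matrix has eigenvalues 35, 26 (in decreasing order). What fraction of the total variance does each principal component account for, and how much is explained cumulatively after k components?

Step 1 — total variance = trace(Sigma) = Σ λ_i = 35 + 26 = 61.

Step 2 — fraction explained by component i = λ_i / Σ λ:
  PC1: 35/61 = 0.5738
  PC2: 26/61 = 0.4262

Step 3 — cumulative fraction after k components = (λ_1 + ... + λ_k) / Σ λ:
  k = 1: 35/61 = 0.5738
  k = 2: (35 + 26)/61 = 61/61 = 1

Summary (fraction, with percent):

explained: PC1 0.5738 (57.38%), PC2 0.4262 (42.62%);  cumulative: 0.5738, 1


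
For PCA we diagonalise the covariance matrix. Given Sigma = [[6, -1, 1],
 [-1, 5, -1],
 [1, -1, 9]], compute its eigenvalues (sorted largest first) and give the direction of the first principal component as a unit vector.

Step 1 — characteristic polynomial p(λ) = det(λI - Sigma) = λ³ - tr·λ² + c_1·λ - det, where tr = trace, c_1 = sum of the principal 2×2 minors, det = det(Sigma):
  tr = 6 + 5 + 9 = 20,
  c_1 = (6·5 - (-1)²) + (6·9 - (1)²) + (5·9 - (-1)²) = 29 + 53 + 44 = 126,
  det = 6·(5·9 - (-1)²) - (-1)·((-1)·9 - (-1)·(1)) + (1)·((-1)·(-1) - 5·(1)) = 6·(44) - (-1)·(-8) + (1)·(-4) = 252.
  So p(λ) = λ³ - 20λ² + 126λ - 252.
Step 2 — look for an integer root (rational root theorem: any rational root is an integer divisor of 252). Testing λ = 6:
  p(6) = 216 - 720 + 756 - 252 = 0  ✓
  Dividing out (λ - 6): p(λ) = (λ - 6)(λ² - 14λ + 42).
Step 3 — remaining eigenvalues from the quadratic λ² - 14λ + 42 = 0:
  Δ = 14² - 4·42 = 196 - 168 = 28,  λ = (14 ± √28)/2 = (14 ± 5.2915)/2 ≈ 9.6458 or 4.3542.
  Sorted: λ_1 = 9.6458,  λ_2 = 6,  λ_3 = 4.3542  (check: sum = 20 = tr ✓).

Step 4 — unit eigenvector for λ_1 ≈ 9.6458: v spans the null space of (Sigma - λ_1 I), whose rows are
  r_1 = (-3.6458, -1, 1),  r_2 = (-1, -4.6458, -1),  r_3 = (1, -1, -0.6458).
  v is orthogonal to every row, so take v ∝ r_1 × r_2 = ((-1)·(-1) - (1)·(-4.6458), (1)·(-1) - (-3.6458)·(-1), (-3.6458)·(-4.6458) - (-1)·(-1)) ≈ (5.6458, -4.6458, 15.9373).
  Let u = (5.6458, -4.6458, 15.9373).
  ||u|| = √((5.6458)² + (-4.6458)² + (15.9373)²) = √(307.4536) ≈ 17.5344,  v_1 = u/||u|| ≈ (0.322, -0.265, 0.9089) (||v_1|| = 1).

λ_1 = 9.6458,  λ_2 = 6,  λ_3 = 4.3542;  v_1 ≈ (0.322, -0.265, 0.9089)


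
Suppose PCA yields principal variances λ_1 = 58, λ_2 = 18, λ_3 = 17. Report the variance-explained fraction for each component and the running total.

Step 1 — total variance = trace(Sigma) = Σ λ_i = 58 + 18 + 17 = 93.

Step 2 — fraction explained by component i = λ_i / Σ λ:
  PC1: 58/93 = 0.6237
  PC2: 18/93 = 0.1935
  PC3: 17/93 = 0.1828

Step 3 — cumulative fraction after k components = (λ_1 + ... + λ_k) / Σ λ:
  k = 1: 58/93 = 0.6237
  k = 2: (58 + 18)/93 = 76/93 = 0.8172
  k = 3: (58 + 18 + 17)/93 = 93/93 = 1

Summary (fraction, with percent):

explained: PC1 0.6237 (62.37%), PC2 0.1935 (19.35%), PC3 0.1828 (18.28%);  cumulative: 0.6237, 0.8172, 1


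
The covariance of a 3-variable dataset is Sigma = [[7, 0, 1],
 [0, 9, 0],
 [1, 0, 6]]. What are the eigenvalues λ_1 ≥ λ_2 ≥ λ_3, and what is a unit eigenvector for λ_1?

Step 1 — characteristic polynomial p(λ) = det(λI - Sigma) = λ³ - tr·λ² + c_1·λ - det, where tr = trace, c_1 = sum of the principal 2×2 minors, det = det(Sigma):
  tr = 7 + 9 + 6 = 22,
  c_1 = (7·9 - (0)²) + (7·6 - (1)²) + (9·6 - (0)²) = 63 + 41 + 54 = 158,
  det = 7·(9·6 - (0)²) - (0)·((0)·6 - (0)·(1)) + (1)·((0)·(0) - 9·(1)) = 7·(54) - (0)·(0) + (1)·(-9) = 369.
  So p(λ) = λ³ - 22λ² + 158λ - 369.
Step 2 — look for an integer root (rational root theorem: any rational root is an integer divisor of 369). Testing λ = 9:
  p(9) = 729 - 1782 + 1422 - 369 = 0  ✓
  Dividing out (λ - 9): p(λ) = (λ - 9)(λ² - 13λ + 41).
Step 3 — remaining eigenvalues from the quadratic λ² - 13λ + 41 = 0:
  Δ = 13² - 4·41 = 169 - 164 = 5,  λ = (13 ± √5)/2 = (13 ± 2.2361)/2 ≈ 7.618 or 5.382.
  Sorted: λ_1 = 9,  λ_2 = 7.618,  λ_3 = 5.382  (check: sum = 22 = tr ✓).

Step 4 — unit eigenvector for λ_1 = 9: v spans the null space of (Sigma - λ_1 I), whose rows are
  r_1 = (-2, 0, 1),  r_2 = (0, 0, 0),  r_3 = (1, 0, -3).
  v is orthogonal to every row, so take v ∝ r_1 × r_3 = ((0)·(-3) - (1)·(0), (1)·(1) - (-2)·(-3), (-2)·(0) - (0)·(1)) = (0, -5, 0).
  Rescale (divide by 5; multiply by -1 so the first nonzero entry is positive): u = (0, 1, 0).
  ||u|| = √((0)² + (1)² + (0)²) = √(1) = 1,  v_1 = u/||u|| ≈ (0, 1, 0) (||v_1|| = 1).

λ_1 = 9,  λ_2 = 7.618,  λ_3 = 5.382;  v_1 ≈ (0, 1, 0)


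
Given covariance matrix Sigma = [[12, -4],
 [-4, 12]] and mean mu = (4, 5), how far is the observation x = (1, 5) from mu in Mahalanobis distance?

Step 1 — centre the observation: (x - mu) = (-3, 0).

Step 2 — invert Sigma. det(Sigma) = 12·12 - (-4)² = 128.
  Sigma^{-1} = (1/det) · [[d, -b], [-b, a]] = [[0.0938, 0.0312],
 [0.0312, 0.0938]].

Step 3 — form the quadratic (x - mu)^T · Sigma^{-1} · (x - mu):
  Sigma^{-1} · (x - mu) = (-0.2812, -0.0938).
  (x - mu)^T · [Sigma^{-1} · (x - mu)] = (-3)·(-0.2812) + (0)·(-0.0938) = 0.8438.

Step 4 — take square root: d = √(0.8438) ≈ 0.9186.

d(x, mu) = √(0.8438) ≈ 0.9186


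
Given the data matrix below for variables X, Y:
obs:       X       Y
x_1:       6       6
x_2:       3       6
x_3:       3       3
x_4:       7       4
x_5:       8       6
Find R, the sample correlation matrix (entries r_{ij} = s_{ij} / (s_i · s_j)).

Step 1 — column means:
  mean(X) = (6 + 3 + 3 + 7 + 8) / 5 = 27/5 = 5.4
  mean(Y) = (6 + 6 + 3 + 4 + 6) / 5 = 25/5 = 5

Step 2 — sample variances and covariances s[i,j] = (1/(n-1)) · Σ_k (x_{k,i} - mean_i) · (x_{k,j} - mean_j), with n-1 = 4:
  s[X,X] = ((0.6)·(0.6) + (-2.4)·(-2.4) + (-2.4)·(-2.4) + (1.6)·(1.6) + (2.6)·(2.6)) / 4 = 21.2/4 = 5.3
  s[X,Y] = ((0.6)·(1) + (-2.4)·(1) + (-2.4)·(-2) + (1.6)·(-1) + (2.6)·(1)) / 4 = 4/4 = 1
  s[Y,Y] = ((1)·(1) + (1)·(1) + (-2)·(-2) + (-1)·(-1) + (1)·(1)) / 4 = 8/4 = 2
  Sample standard deviations s_i = √(s[i,i]):
  s(X) = √(5.3) = 2.3022
  s(Y) = √(2) = 1.4142

Step 3 — r_{ij} = s_{ij} / (s_i · s_j):
  r[X,X] = 1 (diagonal).
  r[X,Y] = 1 / (2.3022 · 1.4142) = 1 / 3.2558 = 0.3071
  r[Y,Y] = 1 (diagonal).

R is symmetric with unit diagonal. Assembling:

R = [[1, 0.3071],
 [0.3071, 1]]


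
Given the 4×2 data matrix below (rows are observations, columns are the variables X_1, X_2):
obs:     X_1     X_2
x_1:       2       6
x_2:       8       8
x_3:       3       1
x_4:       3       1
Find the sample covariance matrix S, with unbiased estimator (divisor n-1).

Step 1 — column means:
  mean(X_1) = (2 + 8 + 3 + 3) / 4 = 16/4 = 4
  mean(X_2) = (6 + 8 + 1 + 1) / 4 = 16/4 = 4

Step 2 — sample covariance S[i,j] = (1/(n-1)) · Σ_k (x_{k,i} - mean_i) · (x_{k,j} - mean_j), with n-1 = 3.
  S[X_1,X_1] = ((-2)·(-2) + (4)·(4) + (-1)·(-1) + (-1)·(-1)) / 3 = 22/3 = 7.3333
  S[X_1,X_2] = ((-2)·(2) + (4)·(4) + (-1)·(-3) + (-1)·(-3)) / 3 = 18/3 = 6
  S[X_2,X_2] = ((2)·(2) + (4)·(4) + (-3)·(-3) + (-3)·(-3)) / 3 = 38/3 = 12.6667

S is symmetric (S[j,i] = S[i,j]). Assembling:

S = [[7.3333, 6],
 [6, 12.6667]]


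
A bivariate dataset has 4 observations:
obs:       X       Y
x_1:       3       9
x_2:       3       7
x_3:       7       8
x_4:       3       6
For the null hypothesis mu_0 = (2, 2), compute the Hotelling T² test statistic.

Step 1 — sample mean vector:
  mean(X) = (3 + 3 + 7 + 3) / 4 = 16/4 = 4
  mean(Y) = (9 + 7 + 8 + 6) / 4 = 30/4 = 7.5
  x̄ = (4, 7.5),  deviation x̄ - mu_0 = (4, 7.5) - (2, 2) = (2, 5.5).

Step 2 — sample covariance matrix, S[i,j] = (1/(n-1)) · Σ_k (x_{k,i} - mean_i) · (x_{k,j} - mean_j), divisor n-1 = 3:
  S[X,X] = ((-1)·(-1) + (-1)·(-1) + (3)·(3) + (-1)·(-1)) / 3 = 12/3 = 4
  S[X,Y] = ((-1)·(1.5) + (-1)·(-0.5) + (3)·(0.5) + (-1)·(-1.5)) / 3 = 2/3 = 0.6667
  S[Y,Y] = ((1.5)·(1.5) + (-0.5)·(-0.5) + (0.5)·(0.5) + (-1.5)·(-1.5)) / 3 = 5/3 = 1.6667
  S = [[4, 0.6667],
 [0.6667, 1.6667]].

Step 3 — invert S. det(S) = 4·1.6667 - (0.6667)² = 6.2222.
  S^{-1} = (1/det) · [[d, -b], [-b, a]] = [[0.2679, -0.1071],
 [-0.1071, 0.6429]].

Step 4 — quadratic form (x̄ - mu_0)^T · S^{-1} · (x̄ - mu_0):
  S^{-1} · (x̄ - mu_0) = (-0.0536, 3.3214),
  (x̄ - mu_0)^T · [...] = (2)·(-0.0536) + (5.5)·(3.3214) = 18.1607.

Step 5 — scale by n: T² = 4 · 18.1607 = 72.6429.

T² ≈ 72.6429


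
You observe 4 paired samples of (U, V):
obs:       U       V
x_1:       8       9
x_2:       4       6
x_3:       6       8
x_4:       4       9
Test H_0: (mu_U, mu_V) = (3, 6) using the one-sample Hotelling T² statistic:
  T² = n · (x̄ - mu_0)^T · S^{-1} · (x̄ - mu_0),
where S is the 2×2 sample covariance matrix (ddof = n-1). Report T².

Step 1 — sample mean vector:
  mean(U) = (8 + 4 + 6 + 4) / 4 = 22/4 = 5.5
  mean(V) = (9 + 6 + 8 + 9) / 4 = 32/4 = 8
  x̄ = (5.5, 8),  deviation x̄ - mu_0 = (5.5, 8) - (3, 6) = (2.5, 2).

Step 2 — sample covariance matrix, S[i,j] = (1/(n-1)) · Σ_k (x_{k,i} - mean_i) · (x_{k,j} - mean_j), divisor n-1 = 3:
  S[U,U] = ((2.5)·(2.5) + (-1.5)·(-1.5) + (0.5)·(0.5) + (-1.5)·(-1.5)) / 3 = 11/3 = 3.6667
  S[U,V] = ((2.5)·(1) + (-1.5)·(-2) + (0.5)·(0) + (-1.5)·(1)) / 3 = 4/3 = 1.3333
  S[V,V] = ((1)·(1) + (-2)·(-2) + (0)·(0) + (1)·(1)) / 3 = 6/3 = 2
  S = [[3.6667, 1.3333],
 [1.3333, 2]].

Step 3 — invert S. det(S) = 3.6667·2 - (1.3333)² = 5.5556.
  S^{-1} = (1/det) · [[d, -b], [-b, a]] = [[0.36, -0.24],
 [-0.24, 0.66]].

Step 4 — quadratic form (x̄ - mu_0)^T · S^{-1} · (x̄ - mu_0):
  S^{-1} · (x̄ - mu_0) = (0.42, 0.72),
  (x̄ - mu_0)^T · [...] = (2.5)·(0.42) + (2)·(0.72) = 2.49.

Step 5 — scale by n: T² = 4 · 2.49 = 9.96.

T² ≈ 9.96


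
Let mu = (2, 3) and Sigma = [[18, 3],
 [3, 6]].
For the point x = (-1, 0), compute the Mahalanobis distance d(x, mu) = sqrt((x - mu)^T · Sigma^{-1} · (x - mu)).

Step 1 — centre the observation: (x - mu) = (-3, -3).

Step 2 — invert Sigma. det(Sigma) = 18·6 - (3)² = 99.
  Sigma^{-1} = (1/det) · [[d, -b], [-b, a]] = [[0.0606, -0.0303],
 [-0.0303, 0.1818]].

Step 3 — form the quadratic (x - mu)^T · Sigma^{-1} · (x - mu):
  Sigma^{-1} · (x - mu) = (-0.0909, -0.4545).
  (x - mu)^T · [Sigma^{-1} · (x - mu)] = (-3)·(-0.0909) + (-3)·(-0.4545) = 1.6364.

Step 4 — take square root: d = √(1.6364) ≈ 1.2792.

d(x, mu) = √(1.6364) ≈ 1.2792


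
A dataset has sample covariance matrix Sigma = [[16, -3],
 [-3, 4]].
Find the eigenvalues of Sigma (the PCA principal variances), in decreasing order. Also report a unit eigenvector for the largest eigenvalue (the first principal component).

Step 1 — characteristic polynomial of 2×2 Sigma:
  det(Sigma - λI) = λ² - trace · λ + det = 0.
  trace = 16 + 4 = 20, det = 16·4 - (-3)² = 55.
Step 2 — discriminant:
  Δ = trace² - 4·det = 400 - 220 = 180.
Step 3 — eigenvalues:
  λ = (trace ± √Δ)/2 = (20 ± 13.4164)/2,
  λ_1 = 16.7082,  λ_2 = 3.2918.

Step 4 — unit eigenvector for λ_1: solve (Sigma - λ_1 I)v = 0. First row:
  (16 - 16.7082)·v_x + (-3)·v_y = 0, i.e. (-0.7082)·v_x + (-3)·v_y = 0,
  so v ∝ (b, λ_1 - a) = (-3, 0.7082); multiply by -1 so the first entry is positive: u = (3, -0.7082).
  ||u|| = √((3)² + (-0.7082)²) = √(9.5016) ≈ 3.0825,
  v_1 = u/||u|| ≈ (0.9732, -0.2298) (||v_1|| = 1).

λ_1 = 16.7082,  λ_2 = 3.2918;  v_1 ≈ (0.9732, -0.2298)


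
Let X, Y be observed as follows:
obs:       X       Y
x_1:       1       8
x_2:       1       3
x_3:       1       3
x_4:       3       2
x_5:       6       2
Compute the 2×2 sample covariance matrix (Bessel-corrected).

Step 1 — column means:
  mean(X) = (1 + 1 + 1 + 3 + 6) / 5 = 12/5 = 2.4
  mean(Y) = (8 + 3 + 3 + 2 + 2) / 5 = 18/5 = 3.6

Step 2 — sample covariance S[i,j] = (1/(n-1)) · Σ_k (x_{k,i} - mean_i) · (x_{k,j} - mean_j), with n-1 = 4.
  S[X,X] = ((-1.4)·(-1.4) + (-1.4)·(-1.4) + (-1.4)·(-1.4) + (0.6)·(0.6) + (3.6)·(3.6)) / 4 = 19.2/4 = 4.8
  S[X,Y] = ((-1.4)·(4.4) + (-1.4)·(-0.6) + (-1.4)·(-0.6) + (0.6)·(-1.6) + (3.6)·(-1.6)) / 4 = -11.2/4 = -2.8
  S[Y,Y] = ((4.4)·(4.4) + (-0.6)·(-0.6) + (-0.6)·(-0.6) + (-1.6)·(-1.6) + (-1.6)·(-1.6)) / 4 = 25.2/4 = 6.3

S is symmetric (S[j,i] = S[i,j]). Assembling:

S = [[4.8, -2.8],
 [-2.8, 6.3]]


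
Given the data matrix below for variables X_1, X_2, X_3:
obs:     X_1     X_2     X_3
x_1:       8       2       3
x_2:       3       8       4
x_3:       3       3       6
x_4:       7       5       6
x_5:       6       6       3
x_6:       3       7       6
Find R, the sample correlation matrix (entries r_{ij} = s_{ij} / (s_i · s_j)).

Step 1 — column means:
  mean(X_1) = (8 + 3 + 3 + 7 + 6 + 3) / 6 = 30/6 = 5
  mean(X_2) = (2 + 8 + 3 + 5 + 6 + 7) / 6 = 31/6 = 5.1667
  mean(X_3) = (3 + 4 + 6 + 6 + 3 + 6) / 6 = 28/6 = 4.6667

Step 2 — sample variances and covariances s[i,j] = (1/(n-1)) · Σ_k (x_{k,i} - mean_i) · (x_{k,j} - mean_j), with n-1 = 5:
  s[X_1,X_1] = ((3)·(3) + (-2)·(-2) + (-2)·(-2) + (2)·(2) + (1)·(1) + (-2)·(-2)) / 5 = 26/5 = 5.2
  s[X_1,X_2] = ((3)·(-3.1667) + (-2)·(2.8333) + (-2)·(-2.1667) + (2)·(-0.1667) + (1)·(0.8333) + (-2)·(1.8333)) / 5 = -14/5 = -2.8
  s[X_1,X_3] = ((3)·(-1.6667) + (-2)·(-0.6667) + (-2)·(1.3333) + (2)·(1.3333) + (1)·(-1.6667) + (-2)·(1.3333)) / 5 = -8/5 = -1.6
  s[X_2,X_2] = ((-3.1667)·(-3.1667) + (2.8333)·(2.8333) + (-2.1667)·(-2.1667) + (-0.1667)·(-0.1667) + (0.8333)·(0.8333) + (1.8333)·(1.8333)) / 5 = 26.8333/5 = 5.3667
  s[X_2,X_3] = ((-3.1667)·(-1.6667) + (2.8333)·(-0.6667) + (-2.1667)·(1.3333) + (-0.1667)·(1.3333) + (0.8333)·(-1.6667) + (1.8333)·(1.3333)) / 5 = 1.3333/5 = 0.2667
  s[X_3,X_3] = ((-1.6667)·(-1.6667) + (-0.6667)·(-0.6667) + (1.3333)·(1.3333) + (1.3333)·(1.3333) + (-1.6667)·(-1.6667) + (1.3333)·(1.3333)) / 5 = 11.3333/5 = 2.2667
  Sample standard deviations s_i = √(s[i,i]):
  s(X_1) = √(5.2) = 2.2804
  s(X_2) = √(5.3667) = 2.3166
  s(X_3) = √(2.2667) = 1.5055

Step 3 — r_{ij} = s_{ij} / (s_i · s_j):
  r[X_1,X_1] = 1 (diagonal).
  r[X_1,X_2] = -2.8 / (2.2804 · 2.3166) = -2.8 / 5.2827 = -0.53
  r[X_1,X_3] = -1.6 / (2.2804 · 1.5055) = -1.6 / 3.4332 = -0.466
  r[X_2,X_2] = 1 (diagonal).
  r[X_2,X_3] = 0.2667 / (2.3166 · 1.5055) = 0.2667 / 3.4878 = 0.0765
  r[X_3,X_3] = 1 (diagonal).

R is symmetric with unit diagonal. Assembling:

R = [[1, -0.53, -0.466],
 [-0.53, 1, 0.0765],
 [-0.466, 0.0765, 1]]


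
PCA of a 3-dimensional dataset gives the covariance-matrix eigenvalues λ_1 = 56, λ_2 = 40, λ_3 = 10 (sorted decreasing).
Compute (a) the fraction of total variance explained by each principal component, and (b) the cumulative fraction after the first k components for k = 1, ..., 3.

Step 1 — total variance = trace(Sigma) = Σ λ_i = 56 + 40 + 10 = 106.

Step 2 — fraction explained by component i = λ_i / Σ λ:
  PC1: 56/106 = 0.5283
  PC2: 40/106 = 0.3774
  PC3: 10/106 = 0.0943

Step 3 — cumulative fraction after k components = (λ_1 + ... + λ_k) / Σ λ:
  k = 1: 56/106 = 0.5283
  k = 2: (56 + 40)/106 = 96/106 = 0.9057
  k = 3: (56 + 40 + 10)/106 = 106/106 = 1

Summary (fraction, with percent):

explained: PC1 0.5283 (52.83%), PC2 0.3774 (37.74%), PC3 0.0943 (9.43%);  cumulative: 0.5283, 0.9057, 1


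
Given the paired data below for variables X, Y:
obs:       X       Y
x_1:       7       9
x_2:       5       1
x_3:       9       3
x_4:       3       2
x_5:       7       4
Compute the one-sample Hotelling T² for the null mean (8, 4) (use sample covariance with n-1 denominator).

Step 1 — sample mean vector:
  mean(X) = (7 + 5 + 9 + 3 + 7) / 5 = 31/5 = 6.2
  mean(Y) = (9 + 1 + 3 + 2 + 4) / 5 = 19/5 = 3.8
  x̄ = (6.2, 3.8),  deviation x̄ - mu_0 = (6.2, 3.8) - (8, 4) = (-1.8, -0.2).

Step 2 — sample covariance matrix, S[i,j] = (1/(n-1)) · Σ_k (x_{k,i} - mean_i) · (x_{k,j} - mean_j), divisor n-1 = 4:
  S[X,X] = ((0.8)·(0.8) + (-1.2)·(-1.2) + (2.8)·(2.8) + (-3.2)·(-3.2) + (0.8)·(0.8)) / 4 = 20.8/4 = 5.2
  S[X,Y] = ((0.8)·(5.2) + (-1.2)·(-2.8) + (2.8)·(-0.8) + (-3.2)·(-1.8) + (0.8)·(0.2)) / 4 = 11.2/4 = 2.8
  S[Y,Y] = ((5.2)·(5.2) + (-2.8)·(-2.8) + (-0.8)·(-0.8) + (-1.8)·(-1.8) + (0.2)·(0.2)) / 4 = 38.8/4 = 9.7
  S = [[5.2, 2.8],
 [2.8, 9.7]].

Step 3 — invert S. det(S) = 5.2·9.7 - (2.8)² = 42.6.
  S^{-1} = (1/det) · [[d, -b], [-b, a]] = [[0.2277, -0.0657],
 [-0.0657, 0.1221]].

Step 4 — quadratic form (x̄ - mu_0)^T · S^{-1} · (x̄ - mu_0):
  S^{-1} · (x̄ - mu_0) = (-0.3967, 0.0939),
  (x̄ - mu_0)^T · [...] = (-1.8)·(-0.3967) + (-0.2)·(0.0939) = 0.6953.

Step 5 — scale by n: T² = 5 · 0.6953 = 3.4765.

T² ≈ 3.4765


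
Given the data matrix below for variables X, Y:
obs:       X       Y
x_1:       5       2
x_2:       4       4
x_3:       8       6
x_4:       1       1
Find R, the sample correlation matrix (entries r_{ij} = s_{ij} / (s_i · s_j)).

Step 1 — column means:
  mean(X) = (5 + 4 + 8 + 1) / 4 = 18/4 = 4.5
  mean(Y) = (2 + 4 + 6 + 1) / 4 = 13/4 = 3.25

Step 2 — sample variances and covariances s[i,j] = (1/(n-1)) · Σ_k (x_{k,i} - mean_i) · (x_{k,j} - mean_j), with n-1 = 3:
  s[X,X] = ((0.5)·(0.5) + (-0.5)·(-0.5) + (3.5)·(3.5) + (-3.5)·(-3.5)) / 3 = 25/3 = 8.3333
  s[X,Y] = ((0.5)·(-1.25) + (-0.5)·(0.75) + (3.5)·(2.75) + (-3.5)·(-2.25)) / 3 = 16.5/3 = 5.5
  s[Y,Y] = ((-1.25)·(-1.25) + (0.75)·(0.75) + (2.75)·(2.75) + (-2.25)·(-2.25)) / 3 = 14.75/3 = 4.9167
  Sample standard deviations s_i = √(s[i,i]):
  s(X) = √(8.3333) = 2.8868
  s(Y) = √(4.9167) = 2.2174

Step 3 — r_{ij} = s_{ij} / (s_i · s_j):
  r[X,X] = 1 (diagonal).
  r[X,Y] = 5.5 / (2.8868 · 2.2174) = 5.5 / 6.401 = 0.8592
  r[Y,Y] = 1 (diagonal).

R is symmetric with unit diagonal. Assembling:

R = [[1, 0.8592],
 [0.8592, 1]]


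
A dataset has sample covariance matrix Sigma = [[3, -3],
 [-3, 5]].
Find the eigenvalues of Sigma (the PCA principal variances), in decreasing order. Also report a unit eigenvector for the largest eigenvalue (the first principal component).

Step 1 — characteristic polynomial of 2×2 Sigma:
  det(Sigma - λI) = λ² - trace · λ + det = 0.
  trace = 3 + 5 = 8, det = 3·5 - (-3)² = 6.
Step 2 — discriminant:
  Δ = trace² - 4·det = 64 - 24 = 40.
Step 3 — eigenvalues:
  λ = (trace ± √Δ)/2 = (8 ± 6.3246)/2,
  λ_1 = 7.1623,  λ_2 = 0.8377.

Step 4 — unit eigenvector for λ_1: solve (Sigma - λ_1 I)v = 0. First row:
  (3 - 7.1623)·v_x + (-3)·v_y = 0, i.e. (-4.1623)·v_x + (-3)·v_y = 0,
  so v ∝ (b, λ_1 - a) = (-3, 4.1623); multiply by -1 so the first entry is positive: u = (3, -4.1623).
  ||u|| = √((3)² + (-4.1623)²) = √(26.3246) ≈ 5.1307,
  v_1 = u/||u|| ≈ (0.5847, -0.8112) (||v_1|| = 1).

λ_1 = 7.1623,  λ_2 = 0.8377;  v_1 ≈ (0.5847, -0.8112)


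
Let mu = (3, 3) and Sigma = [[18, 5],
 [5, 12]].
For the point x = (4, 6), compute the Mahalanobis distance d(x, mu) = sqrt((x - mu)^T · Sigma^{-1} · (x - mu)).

Step 1 — centre the observation: (x - mu) = (1, 3).

Step 2 — invert Sigma. det(Sigma) = 18·12 - (5)² = 191.
  Sigma^{-1} = (1/det) · [[d, -b], [-b, a]] = [[0.0628, -0.0262],
 [-0.0262, 0.0942]].

Step 3 — form the quadratic (x - mu)^T · Sigma^{-1} · (x - mu):
  Sigma^{-1} · (x - mu) = (-0.0157, 0.2565).
  (x - mu)^T · [Sigma^{-1} · (x - mu)] = (1)·(-0.0157) + (3)·(0.2565) = 0.7539.

Step 4 — take square root: d = √(0.7539) ≈ 0.8683.

d(x, mu) = √(0.7539) ≈ 0.8683


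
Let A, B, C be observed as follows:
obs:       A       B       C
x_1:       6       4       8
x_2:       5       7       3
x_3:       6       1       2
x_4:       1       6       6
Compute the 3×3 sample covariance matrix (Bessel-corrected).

Step 1 — column means:
  mean(A) = (6 + 5 + 6 + 1) / 4 = 18/4 = 4.5
  mean(B) = (4 + 7 + 1 + 6) / 4 = 18/4 = 4.5
  mean(C) = (8 + 3 + 2 + 6) / 4 = 19/4 = 4.75

Step 2 — sample covariance S[i,j] = (1/(n-1)) · Σ_k (x_{k,i} - mean_i) · (x_{k,j} - mean_j), with n-1 = 3.
  S[A,A] = ((1.5)·(1.5) + (0.5)·(0.5) + (1.5)·(1.5) + (-3.5)·(-3.5)) / 3 = 17/3 = 5.6667
  S[A,B] = ((1.5)·(-0.5) + (0.5)·(2.5) + (1.5)·(-3.5) + (-3.5)·(1.5)) / 3 = -10/3 = -3.3333
  S[A,C] = ((1.5)·(3.25) + (0.5)·(-1.75) + (1.5)·(-2.75) + (-3.5)·(1.25)) / 3 = -4.5/3 = -1.5
  S[B,B] = ((-0.5)·(-0.5) + (2.5)·(2.5) + (-3.5)·(-3.5) + (1.5)·(1.5)) / 3 = 21/3 = 7
  S[B,C] = ((-0.5)·(3.25) + (2.5)·(-1.75) + (-3.5)·(-2.75) + (1.5)·(1.25)) / 3 = 5.5/3 = 1.8333
  S[C,C] = ((3.25)·(3.25) + (-1.75)·(-1.75) + (-2.75)·(-2.75) + (1.25)·(1.25)) / 3 = 22.75/3 = 7.5833

S is symmetric (S[j,i] = S[i,j]). Assembling:

S = [[5.6667, -3.3333, -1.5],
 [-3.3333, 7, 1.8333],
 [-1.5, 1.8333, 7.5833]]


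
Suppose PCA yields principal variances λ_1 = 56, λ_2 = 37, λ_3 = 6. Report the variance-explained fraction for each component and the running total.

Step 1 — total variance = trace(Sigma) = Σ λ_i = 56 + 37 + 6 = 99.

Step 2 — fraction explained by component i = λ_i / Σ λ:
  PC1: 56/99 = 0.5657
  PC2: 37/99 = 0.3737
  PC3: 6/99 = 0.0606

Step 3 — cumulative fraction after k components = (λ_1 + ... + λ_k) / Σ λ:
  k = 1: 56/99 = 0.5657
  k = 2: (56 + 37)/99 = 93/99 = 0.9394
  k = 3: (56 + 37 + 6)/99 = 99/99 = 1

Summary (fraction, with percent):

explained: PC1 0.5657 (56.57%), PC2 0.3737 (37.37%), PC3 0.0606 (6.06%);  cumulative: 0.5657, 0.9394, 1


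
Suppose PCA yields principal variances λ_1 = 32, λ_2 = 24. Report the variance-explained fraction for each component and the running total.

Step 1 — total variance = trace(Sigma) = Σ λ_i = 32 + 24 = 56.

Step 2 — fraction explained by component i = λ_i / Σ λ:
  PC1: 32/56 = 0.5714
  PC2: 24/56 = 0.4286

Step 3 — cumulative fraction after k components = (λ_1 + ... + λ_k) / Σ λ:
  k = 1: 32/56 = 0.5714
  k = 2: (32 + 24)/56 = 56/56 = 1

Summary (fraction, with percent):

explained: PC1 0.5714 (57.14%), PC2 0.4286 (42.86%);  cumulative: 0.5714, 1


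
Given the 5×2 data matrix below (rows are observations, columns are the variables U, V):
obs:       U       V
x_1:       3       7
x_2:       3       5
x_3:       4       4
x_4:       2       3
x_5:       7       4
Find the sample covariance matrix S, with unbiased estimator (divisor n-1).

Step 1 — column means:
  mean(U) = (3 + 3 + 4 + 2 + 7) / 5 = 19/5 = 3.8
  mean(V) = (7 + 5 + 4 + 3 + 4) / 5 = 23/5 = 4.6

Step 2 — sample covariance S[i,j] = (1/(n-1)) · Σ_k (x_{k,i} - mean_i) · (x_{k,j} - mean_j), with n-1 = 4.
  S[U,U] = ((-0.8)·(-0.8) + (-0.8)·(-0.8) + (0.2)·(0.2) + (-1.8)·(-1.8) + (3.2)·(3.2)) / 4 = 14.8/4 = 3.7
  S[U,V] = ((-0.8)·(2.4) + (-0.8)·(0.4) + (0.2)·(-0.6) + (-1.8)·(-1.6) + (3.2)·(-0.6)) / 4 = -1.4/4 = -0.35
  S[V,V] = ((2.4)·(2.4) + (0.4)·(0.4) + (-0.6)·(-0.6) + (-1.6)·(-1.6) + (-0.6)·(-0.6)) / 4 = 9.2/4 = 2.3

S is symmetric (S[j,i] = S[i,j]). Assembling:

S = [[3.7, -0.35],
 [-0.35, 2.3]]


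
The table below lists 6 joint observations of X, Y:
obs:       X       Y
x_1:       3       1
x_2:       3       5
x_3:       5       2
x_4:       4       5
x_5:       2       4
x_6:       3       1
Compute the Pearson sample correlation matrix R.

Step 1 — column means:
  mean(X) = (3 + 3 + 5 + 4 + 2 + 3) / 6 = 20/6 = 3.3333
  mean(Y) = (1 + 5 + 2 + 5 + 4 + 1) / 6 = 18/6 = 3

Step 2 — sample variances and covariances s[i,j] = (1/(n-1)) · Σ_k (x_{k,i} - mean_i) · (x_{k,j} - mean_j), with n-1 = 5:
  s[X,X] = ((-0.3333)·(-0.3333) + (-0.3333)·(-0.3333) + (1.6667)·(1.6667) + (0.6667)·(0.6667) + (-1.3333)·(-1.3333) + (-0.3333)·(-0.3333)) / 5 = 5.3333/5 = 1.0667
  s[X,Y] = ((-0.3333)·(-2) + (-0.3333)·(2) + (1.6667)·(-1) + (0.6667)·(2) + (-1.3333)·(1) + (-0.3333)·(-2)) / 5 = -1/5 = -0.2
  s[Y,Y] = ((-2)·(-2) + (2)·(2) + (-1)·(-1) + (2)·(2) + (1)·(1) + (-2)·(-2)) / 5 = 18/5 = 3.6
  Sample standard deviations s_i = √(s[i,i]):
  s(X) = √(1.0667) = 1.0328
  s(Y) = √(3.6) = 1.8974

Step 3 — r_{ij} = s_{ij} / (s_i · s_j):
  r[X,X] = 1 (diagonal).
  r[X,Y] = -0.2 / (1.0328 · 1.8974) = -0.2 / 1.9596 = -0.1021
  r[Y,Y] = 1 (diagonal).

R is symmetric with unit diagonal. Assembling:

R = [[1, -0.1021],
 [-0.1021, 1]]
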